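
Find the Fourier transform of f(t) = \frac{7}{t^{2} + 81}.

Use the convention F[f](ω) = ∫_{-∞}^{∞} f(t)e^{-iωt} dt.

F(ω) = \frac{7 \pi e^{- 9 \left|{\omega}\right|}}{9}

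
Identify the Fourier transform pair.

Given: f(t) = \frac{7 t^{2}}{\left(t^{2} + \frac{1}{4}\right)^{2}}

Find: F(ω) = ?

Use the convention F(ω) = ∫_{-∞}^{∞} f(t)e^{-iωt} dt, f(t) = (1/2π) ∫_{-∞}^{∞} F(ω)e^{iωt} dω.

F(ω) = \frac{7 \pi \left(2 - \left|{\omega}\right|\right) e^{- \frac{\left|{\omega}\right|}{2}}}{2}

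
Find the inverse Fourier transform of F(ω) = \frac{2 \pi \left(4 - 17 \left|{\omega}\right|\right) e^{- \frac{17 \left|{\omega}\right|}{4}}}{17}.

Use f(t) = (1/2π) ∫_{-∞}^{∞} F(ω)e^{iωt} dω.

f(t) = \frac{4 t^{2}}{\left(t^{2} + \frac{289}{16}\right)^{2}}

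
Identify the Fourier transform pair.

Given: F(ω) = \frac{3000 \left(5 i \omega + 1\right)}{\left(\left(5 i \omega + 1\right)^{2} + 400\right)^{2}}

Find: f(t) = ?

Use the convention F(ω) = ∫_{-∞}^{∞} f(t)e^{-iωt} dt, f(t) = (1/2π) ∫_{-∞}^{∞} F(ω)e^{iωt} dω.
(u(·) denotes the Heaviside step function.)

f(t) = 3 t e^{- \frac{t}{5}} \sin{\left(4 t \right)} u\left(t\right)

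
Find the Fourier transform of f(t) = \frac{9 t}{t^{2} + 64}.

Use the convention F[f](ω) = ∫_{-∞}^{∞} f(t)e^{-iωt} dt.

F(ω) = - 9 i \pi e^{- 8 \left|{\omega}\right|} \operatorname{sign}{\left(\omega \right)}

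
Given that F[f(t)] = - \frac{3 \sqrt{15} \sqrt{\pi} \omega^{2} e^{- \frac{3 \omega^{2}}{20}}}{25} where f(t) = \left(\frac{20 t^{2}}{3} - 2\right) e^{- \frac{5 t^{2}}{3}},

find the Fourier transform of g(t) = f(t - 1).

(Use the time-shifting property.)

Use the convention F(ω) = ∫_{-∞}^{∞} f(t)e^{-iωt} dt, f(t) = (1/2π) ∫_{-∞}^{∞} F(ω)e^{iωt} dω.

F[g](ω) = - \frac{3 \sqrt{15} \sqrt{\pi} \omega^{2} e^{- \omega \left(\frac{3 \omega}{20} + i\right)}}{25}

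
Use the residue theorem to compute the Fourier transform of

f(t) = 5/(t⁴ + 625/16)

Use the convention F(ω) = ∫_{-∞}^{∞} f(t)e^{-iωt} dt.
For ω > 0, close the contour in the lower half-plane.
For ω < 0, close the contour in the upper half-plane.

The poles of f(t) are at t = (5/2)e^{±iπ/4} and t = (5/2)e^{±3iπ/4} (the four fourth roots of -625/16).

Let g(z) = f(z)e^{-iωz}; for large |z| the factor e^{-iωz} decays in the lower half-plane when ω > 0 and in the upper half-plane when ω < 0.

Case ω > 0 (lower half-plane, clockwise contour ⇒ F(ω) = -2πi·ΣRes):
  Res_{z = - \frac{5 \sqrt{2}}{4} - \frac{5 \sqrt{2} i}{4}} g(z) = \frac{\sqrt{2} \left(1 + i\right) e^{\frac{5 \sqrt{2} \omega \left(-1 + i\right)}{4}}}{25}
  Res_{z = \frac{5 \sqrt{2}}{4} - \frac{5 \sqrt{2} i}{4}} g(z) = \frac{\sqrt{2} \left(-1 + i\right) e^{- \frac{5 \sqrt{2} \omega \left(1 + i\right)}{4}}}{25}
  F(ω) = -2πi·ΣRes = \frac{2 \sqrt{2} \pi \left(\left(1 - i\right) e^{\frac{5 \sqrt{2} i \omega}{2}} + 1 + i\right) e^{- \frac{5 \sqrt{2} \omega \left(1 + i\right)}{4}}}{25} = \frac{8 \pi e^{- \frac{5 \sqrt{2} \omega}{4}} \sin{\left(\frac{5 \sqrt{2} \omega}{4} + \frac{\pi}{4} \right)}}{25}

Case ω < 0 (upper half-plane, counterclockwise contour ⇒ F(ω) = +2πi·ΣRes):
  Res_{z = \frac{5 \sqrt{2}}{4} + \frac{5 \sqrt{2} i}{4}} g(z) = - \frac{\sqrt{2} \left(1 + i\right) e^{\frac{5 \sqrt{2} \omega \left(1 - i\right)}{4}}}{25}
  Res_{z = - \frac{5 \sqrt{2}}{4} + \frac{5 \sqrt{2} i}{4}} g(z) = \frac{\sqrt{2} \left(1 - i\right) e^{\frac{5 \sqrt{2} \omega \left(1 + i\right)}{4}}}{25}
  F(ω) = 2πi·ΣRes = - \frac{2 \sqrt{2} i \pi \left(\left(1 + i\right) e^{\frac{5 \sqrt{2} \omega \left(1 - i\right)}{4}} - \left(1 - i\right) e^{\frac{5 \sqrt{2} \omega \left(1 + i\right)}{4}}\right)}{25} = \frac{8 \pi e^{\frac{5 \sqrt{2} \omega}{4}} \cos{\left(\frac{5 \sqrt{2} \omega}{4} + \frac{\pi}{4} \right)}}{25}

Both cases combine into a single formula in |ω|:

F(ω) = \frac{8 \pi e^{- \frac{5 \sqrt{2} \left|{\omega}\right|}{4}} \sin{\left(\frac{5 \sqrt{2} \left|{\omega}\right|}{4} + \frac{\pi}{4} \right)}}{25}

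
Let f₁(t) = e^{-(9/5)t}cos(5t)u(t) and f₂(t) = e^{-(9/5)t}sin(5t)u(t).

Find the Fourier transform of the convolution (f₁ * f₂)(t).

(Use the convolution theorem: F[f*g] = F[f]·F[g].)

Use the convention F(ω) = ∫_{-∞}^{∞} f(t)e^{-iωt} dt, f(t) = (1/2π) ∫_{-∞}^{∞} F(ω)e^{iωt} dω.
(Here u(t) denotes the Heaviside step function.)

F[f₁*f₂](ω) = \frac{625 \left(5 i \omega + 9\right)}{\left(\left(5 i \omega + 9\right)^{2} + 625\right)^{2}}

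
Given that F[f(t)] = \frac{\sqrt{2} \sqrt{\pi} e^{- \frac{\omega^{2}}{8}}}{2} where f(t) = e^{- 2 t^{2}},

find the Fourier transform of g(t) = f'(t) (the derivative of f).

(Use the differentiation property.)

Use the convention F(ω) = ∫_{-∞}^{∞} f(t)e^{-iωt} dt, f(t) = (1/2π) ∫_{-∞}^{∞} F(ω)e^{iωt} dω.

F[g](ω) = \frac{\sqrt{2} i \sqrt{\pi} \omega e^{- \frac{\omega^{2}}{8}}}{2}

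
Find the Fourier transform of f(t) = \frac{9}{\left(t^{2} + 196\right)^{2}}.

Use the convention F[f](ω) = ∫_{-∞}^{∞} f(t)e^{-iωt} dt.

F(ω) = \frac{9 \pi \left(14 \left|{\omega}\right| + 1\right) e^{- 14 \left|{\omega}\right|}}{5488}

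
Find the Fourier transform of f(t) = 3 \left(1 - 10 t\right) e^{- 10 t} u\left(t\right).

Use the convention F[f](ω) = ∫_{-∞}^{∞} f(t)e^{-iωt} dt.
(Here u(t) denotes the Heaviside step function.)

F(ω) = \frac{3 i \omega}{- \omega^{2} + 20 i \omega + 100}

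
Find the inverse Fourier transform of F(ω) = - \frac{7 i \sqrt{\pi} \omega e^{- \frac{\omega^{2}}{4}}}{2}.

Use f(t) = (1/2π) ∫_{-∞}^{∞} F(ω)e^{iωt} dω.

f(t) = 7 t e^{- t^{2}}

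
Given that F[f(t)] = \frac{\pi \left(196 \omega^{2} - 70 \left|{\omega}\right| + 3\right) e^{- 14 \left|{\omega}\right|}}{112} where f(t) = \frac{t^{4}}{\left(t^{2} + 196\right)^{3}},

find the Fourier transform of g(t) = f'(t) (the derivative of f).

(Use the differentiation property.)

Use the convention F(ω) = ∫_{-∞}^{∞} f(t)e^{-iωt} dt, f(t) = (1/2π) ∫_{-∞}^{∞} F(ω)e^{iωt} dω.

F[g](ω) = \frac{i \pi \omega \left(196 \omega^{2} - 70 \left|{\omega}\right| + 3\right) e^{- 14 \left|{\omega}\right|}}{112}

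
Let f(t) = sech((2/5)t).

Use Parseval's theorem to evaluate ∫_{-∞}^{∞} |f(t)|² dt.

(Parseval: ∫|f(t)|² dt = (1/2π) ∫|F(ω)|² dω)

∫|f(t)|² dt = 5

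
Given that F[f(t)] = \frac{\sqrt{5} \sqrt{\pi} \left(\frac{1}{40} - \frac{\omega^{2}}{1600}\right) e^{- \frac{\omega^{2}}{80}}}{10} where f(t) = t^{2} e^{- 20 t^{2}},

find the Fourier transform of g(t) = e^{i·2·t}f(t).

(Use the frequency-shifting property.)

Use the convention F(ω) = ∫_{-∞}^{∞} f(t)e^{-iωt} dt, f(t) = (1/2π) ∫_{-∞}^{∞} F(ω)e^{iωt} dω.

F[g](ω) = \frac{\sqrt{5} \sqrt{\pi} \left(40 - \left(\omega - 2\right)^{2}\right) e^{- \frac{\left(\omega - 2\right)^{2}}{80}}}{16000}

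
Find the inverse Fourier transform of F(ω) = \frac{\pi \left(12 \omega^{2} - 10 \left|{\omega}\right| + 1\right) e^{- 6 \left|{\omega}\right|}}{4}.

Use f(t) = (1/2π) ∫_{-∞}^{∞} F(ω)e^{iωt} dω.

f(t) = \frac{4 t^{4}}{\left(t^{2} + 36\right)^{3}}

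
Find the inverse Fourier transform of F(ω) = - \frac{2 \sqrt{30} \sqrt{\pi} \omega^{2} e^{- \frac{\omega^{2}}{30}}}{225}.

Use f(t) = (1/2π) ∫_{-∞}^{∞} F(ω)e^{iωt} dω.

f(t) = \left(30 t^{2} - 2\right) e^{- \frac{15 t^{2}}{2}}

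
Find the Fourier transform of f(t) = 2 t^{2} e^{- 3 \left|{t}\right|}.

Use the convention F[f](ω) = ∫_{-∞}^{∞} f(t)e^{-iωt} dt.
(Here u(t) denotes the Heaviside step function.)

F(ω) = \frac{72 \left(3 - \omega^{2}\right)}{\left(\omega^{2} + 9\right)^{3}}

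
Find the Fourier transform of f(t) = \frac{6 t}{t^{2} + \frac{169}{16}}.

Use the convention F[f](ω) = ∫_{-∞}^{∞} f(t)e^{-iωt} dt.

F(ω) = - 6 i \pi e^{- \frac{13 \left|{\omega}\right|}{4}} \operatorname{sign}{\left(\omega \right)}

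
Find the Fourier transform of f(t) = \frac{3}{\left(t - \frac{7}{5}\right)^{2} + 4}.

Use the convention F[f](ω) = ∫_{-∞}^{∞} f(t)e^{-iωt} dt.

F(ω) = \frac{3 \pi e^{- \frac{7 i \omega}{5} - 2 \left|{\omega}\right|}}{2}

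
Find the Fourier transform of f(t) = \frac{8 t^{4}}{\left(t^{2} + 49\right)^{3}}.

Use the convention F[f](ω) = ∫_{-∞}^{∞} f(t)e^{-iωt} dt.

F(ω) = \frac{\pi \left(49 \omega^{2} - 35 \left|{\omega}\right| + 3\right) e^{- 7 \left|{\omega}\right|}}{7}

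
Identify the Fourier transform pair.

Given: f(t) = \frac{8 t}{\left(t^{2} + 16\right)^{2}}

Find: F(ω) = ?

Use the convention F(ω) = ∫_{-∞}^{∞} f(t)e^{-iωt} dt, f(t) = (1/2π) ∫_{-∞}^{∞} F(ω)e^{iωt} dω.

F(ω) = - i \pi \omega e^{- 4 \left|{\omega}\right|}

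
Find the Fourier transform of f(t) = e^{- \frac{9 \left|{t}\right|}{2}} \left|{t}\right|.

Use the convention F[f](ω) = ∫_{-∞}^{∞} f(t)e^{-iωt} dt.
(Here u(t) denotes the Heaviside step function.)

F(ω) = \frac{8 \left(81 - 4 \omega^{2}\right)}{\left(4 \omega^{2} + 81\right)^{2}}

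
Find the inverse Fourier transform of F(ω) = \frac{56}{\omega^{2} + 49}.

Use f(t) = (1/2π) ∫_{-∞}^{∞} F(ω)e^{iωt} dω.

f(t) = 4 e^{- 7 \left|{t}\right|}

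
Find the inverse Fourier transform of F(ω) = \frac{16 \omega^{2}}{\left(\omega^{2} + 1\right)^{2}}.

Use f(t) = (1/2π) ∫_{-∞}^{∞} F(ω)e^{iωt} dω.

f(t) = 4 \left(1 - \left|{t}\right|\right) e^{- \left|{t}\right|}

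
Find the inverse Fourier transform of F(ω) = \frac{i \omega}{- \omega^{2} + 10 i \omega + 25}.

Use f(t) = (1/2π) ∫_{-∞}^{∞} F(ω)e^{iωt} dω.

f(t) = \left(1 - 5 t\right) e^{- 5 t} u\left(t\right)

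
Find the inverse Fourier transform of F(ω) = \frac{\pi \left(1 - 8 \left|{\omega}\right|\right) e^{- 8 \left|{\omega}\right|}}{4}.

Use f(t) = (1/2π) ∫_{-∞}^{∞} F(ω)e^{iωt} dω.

f(t) = \frac{4 t^{2}}{\left(t^{2} + 64\right)^{2}}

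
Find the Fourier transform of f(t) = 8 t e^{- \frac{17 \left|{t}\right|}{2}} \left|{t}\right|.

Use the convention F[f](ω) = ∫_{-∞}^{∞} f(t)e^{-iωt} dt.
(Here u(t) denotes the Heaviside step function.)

F(ω) = \frac{512 i \omega \left(4 \omega^{2} - 867\right)}{\left(4 \omega^{2} + 289\right)^{3}}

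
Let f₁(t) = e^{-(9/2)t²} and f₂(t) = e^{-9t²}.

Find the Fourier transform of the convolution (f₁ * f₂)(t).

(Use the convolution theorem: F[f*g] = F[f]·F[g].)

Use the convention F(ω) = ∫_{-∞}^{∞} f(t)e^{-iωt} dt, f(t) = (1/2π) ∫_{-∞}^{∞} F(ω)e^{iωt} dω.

F[f₁*f₂](ω) = \frac{\sqrt{2} \pi e^{- \frac{\omega^{2}}{12}}}{9}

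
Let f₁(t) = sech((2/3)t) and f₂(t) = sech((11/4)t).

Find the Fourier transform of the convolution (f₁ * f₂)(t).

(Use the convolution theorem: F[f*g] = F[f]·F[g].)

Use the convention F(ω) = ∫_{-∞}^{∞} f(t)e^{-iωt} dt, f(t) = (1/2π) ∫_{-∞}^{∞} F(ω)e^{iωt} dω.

F[f₁*f₂](ω) = \frac{6 \pi^{2}}{11 \cosh{\left(\frac{2 \pi \omega}{11} \right)} \cosh{\left(\frac{3 \pi \omega}{4} \right)}}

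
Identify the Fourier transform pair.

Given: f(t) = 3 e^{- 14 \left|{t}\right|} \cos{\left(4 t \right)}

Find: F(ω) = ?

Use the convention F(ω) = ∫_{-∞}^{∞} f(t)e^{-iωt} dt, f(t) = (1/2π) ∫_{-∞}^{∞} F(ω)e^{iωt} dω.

F(ω) = \frac{84 \left(\omega^{2} + 212\right)}{\omega^{4} + 360 \omega^{2} + 44944}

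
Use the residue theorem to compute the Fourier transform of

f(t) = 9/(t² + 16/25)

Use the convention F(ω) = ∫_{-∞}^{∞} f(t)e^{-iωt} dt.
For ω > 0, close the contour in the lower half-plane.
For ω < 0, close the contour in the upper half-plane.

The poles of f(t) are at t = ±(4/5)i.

Let g(z) = f(z)e^{-iωz}; for large |z| the factor e^{-iωz} decays in the lower half-plane when ω > 0 and in the upper half-plane when ω < 0.

Case ω > 0 (lower half-plane, clockwise contour ⇒ F(ω) = -2πi·ΣRes):
  Res_{z = - \frac{4 i}{5}} g(z) = \frac{45 i e^{- \frac{4 \omega}{5}}}{8}
  F(ω) = -2πi·ΣRes = \frac{45 \pi e^{- \frac{4 \omega}{5}}}{4}

Case ω < 0 (upper half-plane, counterclockwise contour ⇒ F(ω) = +2πi·ΣRes):
  Res_{z = \frac{4 i}{5}} g(z) = - \frac{45 i e^{\frac{4 \omega}{5}}}{8}
  F(ω) = 2πi·ΣRes = \frac{45 \pi e^{\frac{4 \omega}{5}}}{4}

Both cases combine into a single formula in |ω|:

F(ω) = \frac{45 \pi e^{- \frac{4 \left|{\omega}\right|}{5}}}{4}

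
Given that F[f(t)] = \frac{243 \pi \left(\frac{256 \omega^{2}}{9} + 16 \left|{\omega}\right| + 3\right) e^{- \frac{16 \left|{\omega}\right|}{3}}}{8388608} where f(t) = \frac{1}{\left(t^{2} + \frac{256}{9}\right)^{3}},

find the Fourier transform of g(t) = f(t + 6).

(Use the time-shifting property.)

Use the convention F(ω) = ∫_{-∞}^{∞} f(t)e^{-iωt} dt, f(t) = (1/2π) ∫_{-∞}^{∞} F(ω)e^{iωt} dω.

F[g](ω) = \frac{27 \pi \left(256 \omega^{2} + 144 \left|{\omega}\right| + 27\right) e^{6 i \omega - \frac{16 \left|{\omega}\right|}{3}}}{8388608}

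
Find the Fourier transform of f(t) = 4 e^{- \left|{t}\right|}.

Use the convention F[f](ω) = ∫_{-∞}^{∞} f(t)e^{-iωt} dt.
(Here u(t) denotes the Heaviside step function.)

F(ω) = \frac{8}{\omega^{2} + 1}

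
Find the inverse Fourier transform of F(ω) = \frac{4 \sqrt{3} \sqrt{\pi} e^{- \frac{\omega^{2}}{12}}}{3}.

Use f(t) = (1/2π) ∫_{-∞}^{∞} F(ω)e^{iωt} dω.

f(t) = 4 e^{- 3 t^{2}}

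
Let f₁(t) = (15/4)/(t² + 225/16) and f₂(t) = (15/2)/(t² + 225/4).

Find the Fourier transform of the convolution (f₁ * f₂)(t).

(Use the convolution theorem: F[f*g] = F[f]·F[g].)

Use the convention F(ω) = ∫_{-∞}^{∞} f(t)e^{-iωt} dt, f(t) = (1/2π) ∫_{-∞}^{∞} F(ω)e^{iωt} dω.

F[f₁*f₂](ω) = \pi^{2} e^{- \frac{45 \left|{\omega}\right|}{4}}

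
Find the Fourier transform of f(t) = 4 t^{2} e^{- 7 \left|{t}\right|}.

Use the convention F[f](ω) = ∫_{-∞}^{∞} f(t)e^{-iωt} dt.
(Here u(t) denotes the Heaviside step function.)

F(ω) = \frac{112 \left(49 - 3 \omega^{2}\right)}{\left(\omega^{2} + 49\right)^{3}}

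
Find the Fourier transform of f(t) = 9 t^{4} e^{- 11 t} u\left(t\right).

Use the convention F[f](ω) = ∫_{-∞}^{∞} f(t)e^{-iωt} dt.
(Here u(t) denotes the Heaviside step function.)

F(ω) = \frac{216}{\left(i \omega + 11\right)^{5}}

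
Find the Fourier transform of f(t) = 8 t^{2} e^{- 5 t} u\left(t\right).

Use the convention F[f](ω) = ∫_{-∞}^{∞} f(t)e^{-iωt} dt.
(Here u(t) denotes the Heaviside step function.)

F(ω) = \frac{16}{\left(i \omega + 5\right)^{3}}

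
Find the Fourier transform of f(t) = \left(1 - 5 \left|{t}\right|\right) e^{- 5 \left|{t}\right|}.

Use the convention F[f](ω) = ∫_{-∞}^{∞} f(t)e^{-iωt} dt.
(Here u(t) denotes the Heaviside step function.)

F(ω) = \frac{20 \omega^{2}}{\left(\omega^{2} + 25\right)^{2}}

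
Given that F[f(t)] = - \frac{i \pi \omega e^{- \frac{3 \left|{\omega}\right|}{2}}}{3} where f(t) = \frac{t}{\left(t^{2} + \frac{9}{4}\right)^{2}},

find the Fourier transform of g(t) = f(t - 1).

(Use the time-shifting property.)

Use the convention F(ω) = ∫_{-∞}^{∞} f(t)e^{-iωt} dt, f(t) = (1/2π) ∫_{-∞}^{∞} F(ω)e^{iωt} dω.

F[g](ω) = - \frac{i \pi \omega e^{- i \omega - \frac{3 \left|{\omega}\right|}{2}}}{3}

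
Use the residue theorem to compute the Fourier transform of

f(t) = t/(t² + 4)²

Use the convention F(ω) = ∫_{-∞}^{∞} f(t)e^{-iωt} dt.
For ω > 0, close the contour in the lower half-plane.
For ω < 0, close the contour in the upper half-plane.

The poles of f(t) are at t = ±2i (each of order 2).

Let g(z) = f(z)e^{-iωz}; for large |z| the factor e^{-iωz} decays in the lower half-plane when ω > 0 and in the upper half-plane when ω < 0.

Case ω > 0 (lower half-plane, clockwise contour ⇒ F(ω) = -2πi·ΣRes):
  Res_{z = - 2 i} g(z) = \frac{\omega e^{- 2 \omega}}{8} (pole of order 2)
  F(ω) = -2πi·ΣRes = - \frac{i \pi \omega e^{- 2 \omega}}{4}

Case ω < 0 (upper half-plane, counterclockwise contour ⇒ F(ω) = +2πi·ΣRes):
  Res_{z = 2 i} g(z) = - \frac{\omega e^{2 \omega}}{8} (pole of order 2)
  F(ω) = 2πi·ΣRes = - \frac{i \pi \omega e^{2 \omega}}{4}

Both cases combine into a single formula in |ω|:

F(ω) = - \frac{i \pi \omega e^{- 2 \left|{\omega}\right|}}{4}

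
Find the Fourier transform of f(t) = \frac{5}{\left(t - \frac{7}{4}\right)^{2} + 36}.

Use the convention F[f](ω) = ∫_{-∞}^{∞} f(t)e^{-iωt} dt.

F(ω) = \frac{5 \pi e^{- \frac{7 i \omega}{4} - 6 \left|{\omega}\right|}}{6}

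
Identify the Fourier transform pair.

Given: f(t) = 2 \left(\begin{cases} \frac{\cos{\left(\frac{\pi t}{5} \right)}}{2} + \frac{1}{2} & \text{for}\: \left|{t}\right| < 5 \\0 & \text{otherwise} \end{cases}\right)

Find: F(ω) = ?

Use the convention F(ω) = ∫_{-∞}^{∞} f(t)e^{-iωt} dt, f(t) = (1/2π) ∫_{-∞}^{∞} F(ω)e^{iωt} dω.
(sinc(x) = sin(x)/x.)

F(ω) = - \frac{10 \pi^{2} \operatorname{sinc}{\left(5 \omega \right)}}{25 \omega^{2} - \pi^{2}}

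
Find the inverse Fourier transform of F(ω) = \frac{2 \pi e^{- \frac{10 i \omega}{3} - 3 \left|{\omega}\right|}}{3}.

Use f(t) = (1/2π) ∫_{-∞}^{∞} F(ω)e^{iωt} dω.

f(t) = \frac{2}{\left(t - \frac{10}{3}\right)^{2} + 9}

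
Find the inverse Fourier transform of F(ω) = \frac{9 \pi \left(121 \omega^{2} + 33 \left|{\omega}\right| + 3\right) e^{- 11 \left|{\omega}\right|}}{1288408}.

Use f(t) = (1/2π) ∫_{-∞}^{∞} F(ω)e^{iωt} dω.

f(t) = \frac{9}{\left(t^{2} + 121\right)^{3}}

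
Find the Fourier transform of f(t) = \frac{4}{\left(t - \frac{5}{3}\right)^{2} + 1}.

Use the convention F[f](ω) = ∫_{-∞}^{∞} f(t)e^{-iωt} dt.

F(ω) = 4 \pi e^{- \frac{5 i \omega}{3} - \left|{\omega}\right|}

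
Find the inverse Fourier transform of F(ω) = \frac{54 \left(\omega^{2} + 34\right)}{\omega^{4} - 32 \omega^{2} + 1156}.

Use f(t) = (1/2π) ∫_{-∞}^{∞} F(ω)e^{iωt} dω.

f(t) = 9 e^{- 3 \left|{t}\right|} \cos{\left(5 \left|{t}\right| \right)}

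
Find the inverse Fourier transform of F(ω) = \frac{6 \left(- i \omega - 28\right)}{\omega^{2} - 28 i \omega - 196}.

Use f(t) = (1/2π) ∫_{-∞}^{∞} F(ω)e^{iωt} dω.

f(t) = 6 \left(14 t + 1\right) e^{- 14 t} u\left(t\right)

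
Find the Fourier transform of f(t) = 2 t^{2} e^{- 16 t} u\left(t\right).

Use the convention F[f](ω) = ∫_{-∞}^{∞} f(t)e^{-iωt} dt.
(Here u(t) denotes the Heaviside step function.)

F(ω) = \frac{4}{\left(i \omega + 16\right)^{3}}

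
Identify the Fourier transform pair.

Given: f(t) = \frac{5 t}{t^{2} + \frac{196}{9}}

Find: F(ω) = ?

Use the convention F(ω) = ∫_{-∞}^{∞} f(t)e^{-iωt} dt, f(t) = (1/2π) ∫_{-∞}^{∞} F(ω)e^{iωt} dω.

F(ω) = - 5 i \pi e^{- \frac{14 \left|{\omega}\right|}{3}} \operatorname{sign}{\left(\omega \right)}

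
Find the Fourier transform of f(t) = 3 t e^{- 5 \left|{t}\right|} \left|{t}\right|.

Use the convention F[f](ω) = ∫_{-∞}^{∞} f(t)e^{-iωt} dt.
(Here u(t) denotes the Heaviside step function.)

F(ω) = \frac{12 i \omega \left(\omega^{2} - 75\right)}{\left(\omega^{2} + 25\right)^{3}}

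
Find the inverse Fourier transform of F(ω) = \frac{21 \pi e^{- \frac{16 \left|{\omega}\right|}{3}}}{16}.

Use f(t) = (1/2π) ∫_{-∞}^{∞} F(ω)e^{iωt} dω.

f(t) = \frac{7}{t^{2} + \frac{256}{9}}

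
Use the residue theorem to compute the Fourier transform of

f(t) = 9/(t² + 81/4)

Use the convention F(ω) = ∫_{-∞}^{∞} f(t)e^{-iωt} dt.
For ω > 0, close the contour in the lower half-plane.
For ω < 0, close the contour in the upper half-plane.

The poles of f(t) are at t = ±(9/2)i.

Let g(z) = f(z)e^{-iωz}; for large |z| the factor e^{-iωz} decays in the lower half-plane when ω > 0 and in the upper half-plane when ω < 0.

Case ω > 0 (lower half-plane, clockwise contour ⇒ F(ω) = -2πi·ΣRes):
  Res_{z = - \frac{9 i}{2}} g(z) = i e^{- \frac{9 \omega}{2}}
  F(ω) = -2πi·ΣRes = 2 \pi e^{- \frac{9 \omega}{2}}

Case ω < 0 (upper half-plane, counterclockwise contour ⇒ F(ω) = +2πi·ΣRes):
  Res_{z = \frac{9 i}{2}} g(z) = - i e^{\frac{9 \omega}{2}}
  F(ω) = 2πi·ΣRes = 2 \pi e^{\frac{9 \omega}{2}}

Both cases combine into a single formula in |ω|:

F(ω) = 2 \pi e^{- \frac{9 \left|{\omega}\right|}{2}}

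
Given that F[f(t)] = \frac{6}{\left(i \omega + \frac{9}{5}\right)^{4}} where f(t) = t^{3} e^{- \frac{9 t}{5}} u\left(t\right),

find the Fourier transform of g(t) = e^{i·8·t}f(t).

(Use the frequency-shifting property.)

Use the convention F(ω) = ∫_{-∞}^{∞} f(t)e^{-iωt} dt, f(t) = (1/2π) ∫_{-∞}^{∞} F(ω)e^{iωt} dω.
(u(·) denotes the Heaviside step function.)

F[g](ω) = \frac{3750}{\left(5 i \left(\omega - 8\right) + 9\right)^{4}}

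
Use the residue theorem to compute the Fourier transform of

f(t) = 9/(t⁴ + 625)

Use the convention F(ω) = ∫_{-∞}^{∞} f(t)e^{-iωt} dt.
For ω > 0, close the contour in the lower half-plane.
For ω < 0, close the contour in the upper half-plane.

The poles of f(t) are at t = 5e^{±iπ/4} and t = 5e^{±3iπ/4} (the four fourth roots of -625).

Let g(z) = f(z)e^{-iωz}; for large |z| the factor e^{-iωz} decays in the lower half-plane when ω > 0 and in the upper half-plane when ω < 0.

Case ω > 0 (lower half-plane, clockwise contour ⇒ F(ω) = -2πi·ΣRes):
  Res_{z = - \frac{5 \sqrt{2}}{2} - \frac{5 \sqrt{2} i}{2}} g(z) = \frac{9 \sqrt{2} i \left(1 - i\right) e^{\frac{5 \sqrt{2} \omega \left(-1 + i\right)}{2}}}{1000}
  Res_{z = \frac{5 \sqrt{2}}{2} - \frac{5 \sqrt{2} i}{2}} g(z) = \frac{9 \sqrt{2} i \left(1 + i\right) e^{- \frac{5 \sqrt{2} \omega \left(1 + i\right)}{2}}}{1000}
  F(ω) = -2πi·ΣRes = \frac{9 \sqrt{2} \pi \left(1 - i\right) \left(e^{5 \sqrt{2} i \omega} + i\right) e^{- \frac{5 \sqrt{2} \omega \left(1 + i\right)}{2}}}{500} = \frac{9 \pi e^{- \frac{5 \sqrt{2} \omega}{2}} \sin{\left(\frac{5 \sqrt{2} \omega}{2} + \frac{\pi}{4} \right)}}{125}

Case ω < 0 (upper half-plane, counterclockwise contour ⇒ F(ω) = +2πi·ΣRes):
  Res_{z = \frac{5 \sqrt{2}}{2} + \frac{5 \sqrt{2} i}{2}} g(z) = \frac{9 \sqrt{2} i \left(-1 + i\right) e^{\frac{5 \sqrt{2} \omega \left(1 - i\right)}{2}}}{1000}
  Res_{z = - \frac{5 \sqrt{2}}{2} + \frac{5 \sqrt{2} i}{2}} g(z) = \frac{9 \sqrt{2} \left(1 - i\right) e^{\frac{5 \sqrt{2} \omega \left(1 + i\right)}{2}}}{1000}
  F(ω) = 2πi·ΣRes = - \frac{9 \sqrt{2} i \pi \left(i \left(1 - i\right) e^{\frac{5 \sqrt{2} \omega \left(1 - i\right)}{2}} - \left(1 - i\right) e^{\frac{5 \sqrt{2} \omega \left(1 + i\right)}{2}}\right)}{500} = \frac{9 \pi e^{\frac{5 \sqrt{2} \omega}{2}} \cos{\left(\frac{5 \sqrt{2} \omega}{2} + \frac{\pi}{4} \right)}}{125}

Both cases combine into a single formula in |ω|:

F(ω) = \frac{9 \pi e^{- \frac{5 \sqrt{2} \left|{\omega}\right|}{2}} \sin{\left(\frac{5 \sqrt{2} \left|{\omega}\right|}{2} + \frac{\pi}{4} \right)}}{125}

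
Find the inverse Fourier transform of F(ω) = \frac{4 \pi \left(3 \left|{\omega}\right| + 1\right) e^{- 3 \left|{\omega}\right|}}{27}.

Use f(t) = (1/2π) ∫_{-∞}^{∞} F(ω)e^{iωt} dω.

f(t) = \frac{8}{\left(t^{2} + 9\right)^{2}}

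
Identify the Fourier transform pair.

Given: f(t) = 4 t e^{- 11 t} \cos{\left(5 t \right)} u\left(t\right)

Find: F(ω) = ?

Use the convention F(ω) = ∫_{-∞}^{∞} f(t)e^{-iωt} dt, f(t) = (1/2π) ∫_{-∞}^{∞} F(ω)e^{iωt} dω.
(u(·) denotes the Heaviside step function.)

F(ω) = \frac{4 \left(\left(i \omega + 11\right)^{2} - 25\right)}{\left(\left(i \omega + 11\right)^{2} + 25\right)^{2}}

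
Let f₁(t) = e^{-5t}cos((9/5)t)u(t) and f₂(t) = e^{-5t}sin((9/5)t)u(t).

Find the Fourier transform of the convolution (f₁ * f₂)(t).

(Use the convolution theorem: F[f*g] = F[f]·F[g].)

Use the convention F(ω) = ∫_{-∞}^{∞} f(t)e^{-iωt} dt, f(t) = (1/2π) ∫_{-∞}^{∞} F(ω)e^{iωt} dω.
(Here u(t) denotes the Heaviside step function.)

F[f₁*f₂](ω) = \frac{1125 \left(i \omega + 5\right)}{\left(25 \left(i \omega + 5\right)^{2} + 81\right)^{2}}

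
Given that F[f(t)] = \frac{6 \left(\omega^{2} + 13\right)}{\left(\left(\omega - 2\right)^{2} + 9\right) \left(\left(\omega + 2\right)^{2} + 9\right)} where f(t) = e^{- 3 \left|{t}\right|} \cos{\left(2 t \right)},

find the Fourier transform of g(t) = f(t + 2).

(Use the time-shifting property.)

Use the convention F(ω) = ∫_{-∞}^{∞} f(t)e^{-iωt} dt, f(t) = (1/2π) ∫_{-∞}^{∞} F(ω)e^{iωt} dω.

F[g](ω) = \frac{6 \left(\omega^{2} + 13\right) e^{2 i \omega}}{\omega^{4} + 10 \omega^{2} + 169}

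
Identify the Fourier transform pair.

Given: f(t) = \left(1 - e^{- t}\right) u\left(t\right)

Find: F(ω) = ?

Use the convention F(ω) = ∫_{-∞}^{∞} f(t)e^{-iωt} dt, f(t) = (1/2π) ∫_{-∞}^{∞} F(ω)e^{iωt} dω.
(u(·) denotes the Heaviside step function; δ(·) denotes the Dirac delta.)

F(ω) = \pi \delta\left(\omega\right) - \frac{i}{\omega \left(i \omega + 1\right)}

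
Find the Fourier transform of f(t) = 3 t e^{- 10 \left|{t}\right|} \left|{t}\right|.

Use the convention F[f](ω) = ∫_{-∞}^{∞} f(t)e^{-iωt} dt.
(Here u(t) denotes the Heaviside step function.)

F(ω) = \frac{12 i \omega \left(\omega^{2} - 300\right)}{\left(\omega^{2} + 100\right)^{3}}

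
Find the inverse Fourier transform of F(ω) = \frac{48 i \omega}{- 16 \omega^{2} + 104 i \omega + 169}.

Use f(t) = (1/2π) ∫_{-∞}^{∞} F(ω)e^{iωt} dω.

f(t) = 3 \left(1 - \frac{13 t}{4}\right) e^{- \frac{13 t}{4}} u\left(t\right)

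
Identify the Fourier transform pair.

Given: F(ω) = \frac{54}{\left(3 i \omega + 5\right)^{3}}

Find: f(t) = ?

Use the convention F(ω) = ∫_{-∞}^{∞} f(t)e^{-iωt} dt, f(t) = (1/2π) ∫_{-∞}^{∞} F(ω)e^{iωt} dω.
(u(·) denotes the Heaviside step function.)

f(t) = t^{2} e^{- \frac{5 t}{3}} u\left(t\right)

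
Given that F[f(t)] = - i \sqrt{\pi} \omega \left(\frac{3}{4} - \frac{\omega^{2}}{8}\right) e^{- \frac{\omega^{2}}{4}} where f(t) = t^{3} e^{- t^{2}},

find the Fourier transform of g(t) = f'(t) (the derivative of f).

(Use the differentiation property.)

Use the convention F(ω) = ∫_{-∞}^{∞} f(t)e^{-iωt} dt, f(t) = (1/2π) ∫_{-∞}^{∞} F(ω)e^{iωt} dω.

F[g](ω) = \frac{\sqrt{\pi} \omega^{2} \left(6 - \omega^{2}\right) e^{- \frac{\omega^{2}}{4}}}{8}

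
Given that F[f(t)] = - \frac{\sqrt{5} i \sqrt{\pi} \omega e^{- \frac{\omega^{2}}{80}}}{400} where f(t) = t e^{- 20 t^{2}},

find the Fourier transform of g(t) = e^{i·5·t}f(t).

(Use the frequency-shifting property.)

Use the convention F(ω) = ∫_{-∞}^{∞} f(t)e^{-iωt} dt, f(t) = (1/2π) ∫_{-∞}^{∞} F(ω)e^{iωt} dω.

F[g](ω) = \frac{\sqrt{5} i \sqrt{\pi} \left(5 - \omega\right) e^{- \frac{\left(\omega - 5\right)^{2}}{80}}}{400}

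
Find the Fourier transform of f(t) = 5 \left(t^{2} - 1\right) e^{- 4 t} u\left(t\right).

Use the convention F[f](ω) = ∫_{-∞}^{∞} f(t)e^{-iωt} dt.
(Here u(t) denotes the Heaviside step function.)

F(ω) = \frac{5 \left(2 i \omega - \left(i \omega + 4\right)^{3} + 8\right)}{\left(i \omega + 4\right)^{4}}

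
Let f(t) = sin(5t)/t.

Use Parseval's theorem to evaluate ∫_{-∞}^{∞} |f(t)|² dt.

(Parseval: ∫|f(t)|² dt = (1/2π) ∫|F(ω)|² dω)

∫|f(t)|² dt = 5 \pi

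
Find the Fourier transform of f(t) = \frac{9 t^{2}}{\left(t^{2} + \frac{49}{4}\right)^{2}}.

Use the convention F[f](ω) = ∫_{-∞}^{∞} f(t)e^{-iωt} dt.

F(ω) = \frac{9 \pi \left(2 - 7 \left|{\omega}\right|\right) e^{- \frac{7 \left|{\omega}\right|}{2}}}{14}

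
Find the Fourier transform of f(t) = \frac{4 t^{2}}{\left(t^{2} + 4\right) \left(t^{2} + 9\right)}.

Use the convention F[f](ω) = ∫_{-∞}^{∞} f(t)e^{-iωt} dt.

F(ω) = \frac{4 \pi \left(3 - 2 e^{\left|{\omega}\right|}\right) e^{- 3 \left|{\omega}\right|}}{5}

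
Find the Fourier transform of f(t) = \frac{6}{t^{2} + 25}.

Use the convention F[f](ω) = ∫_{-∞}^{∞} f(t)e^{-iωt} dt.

F(ω) = \frac{6 \pi e^{- 5 \left|{\omega}\right|}}{5}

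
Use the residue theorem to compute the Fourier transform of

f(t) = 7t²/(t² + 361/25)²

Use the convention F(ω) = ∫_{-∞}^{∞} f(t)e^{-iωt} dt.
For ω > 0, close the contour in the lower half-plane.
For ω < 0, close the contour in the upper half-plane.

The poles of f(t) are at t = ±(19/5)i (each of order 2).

Let g(z) = f(z)e^{-iωz}; for large |z| the factor e^{-iωz} decays in the lower half-plane when ω > 0 and in the upper half-plane when ω < 0.

Case ω > 0 (lower half-plane, clockwise contour ⇒ F(ω) = -2πi·ΣRes):
  Res_{z = - \frac{19 i}{5}} g(z) = \frac{7 i \left(5 - 19 \omega\right) e^{- \frac{19 \omega}{5}}}{76} (pole of order 2)
  F(ω) = -2πi·ΣRes = \frac{7 \pi \left(5 - 19 \omega\right) e^{- \frac{19 \omega}{5}}}{38}

Case ω < 0 (upper half-plane, counterclockwise contour ⇒ F(ω) = +2πi·ΣRes):
  Res_{z = \frac{19 i}{5}} g(z) = \frac{7 i \left(- 19 \omega - 5\right) e^{\frac{19 \omega}{5}}}{76} (pole of order 2)
  F(ω) = 2πi·ΣRes = \frac{7 \pi \left(19 \omega + 5\right) e^{\frac{19 \omega}{5}}}{38}

Both cases combine into a single formula in |ω|:

F(ω) = \frac{7 \pi \left(5 - 19 \left|{\omega}\right|\right) e^{- \frac{19 \left|{\omega}\right|}{5}}}{38}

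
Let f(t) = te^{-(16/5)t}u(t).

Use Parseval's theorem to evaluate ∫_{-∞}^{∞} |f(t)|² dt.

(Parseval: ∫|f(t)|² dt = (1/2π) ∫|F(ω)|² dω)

∫|f(t)|² dt = \frac{125}{16384}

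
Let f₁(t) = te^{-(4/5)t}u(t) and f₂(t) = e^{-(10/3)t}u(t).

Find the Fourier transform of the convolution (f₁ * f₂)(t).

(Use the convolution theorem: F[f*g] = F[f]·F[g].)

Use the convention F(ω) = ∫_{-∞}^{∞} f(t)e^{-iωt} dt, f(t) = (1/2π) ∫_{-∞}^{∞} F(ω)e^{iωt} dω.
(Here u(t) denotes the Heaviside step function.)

F[f₁*f₂](ω) = \frac{75}{\left(3 i \omega + 10\right) \left(5 i \omega + 4\right)^{2}}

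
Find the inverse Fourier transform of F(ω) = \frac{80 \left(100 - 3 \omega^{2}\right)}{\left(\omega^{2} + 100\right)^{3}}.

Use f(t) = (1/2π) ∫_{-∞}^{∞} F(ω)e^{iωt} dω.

f(t) = 2 t^{2} e^{- 10 \left|{t}\right|}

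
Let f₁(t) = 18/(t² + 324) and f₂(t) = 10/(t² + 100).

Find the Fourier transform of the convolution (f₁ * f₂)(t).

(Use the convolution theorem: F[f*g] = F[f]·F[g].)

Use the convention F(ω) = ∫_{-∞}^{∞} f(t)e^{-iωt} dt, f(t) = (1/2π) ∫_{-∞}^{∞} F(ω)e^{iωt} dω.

F[f₁*f₂](ω) = \pi^{2} e^{- 28 \left|{\omega}\right|}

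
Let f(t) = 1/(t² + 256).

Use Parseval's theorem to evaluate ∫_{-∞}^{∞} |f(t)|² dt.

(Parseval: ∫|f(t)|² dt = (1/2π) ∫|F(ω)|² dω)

∫|f(t)|² dt = \frac{\pi}{8192}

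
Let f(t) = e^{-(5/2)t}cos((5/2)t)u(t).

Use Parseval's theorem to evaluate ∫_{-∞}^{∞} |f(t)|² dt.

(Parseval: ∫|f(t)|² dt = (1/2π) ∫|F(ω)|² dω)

∫|f(t)|² dt = \frac{3}{20}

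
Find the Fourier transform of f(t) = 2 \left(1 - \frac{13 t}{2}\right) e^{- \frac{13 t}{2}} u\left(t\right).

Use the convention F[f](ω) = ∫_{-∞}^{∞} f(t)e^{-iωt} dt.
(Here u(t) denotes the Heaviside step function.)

F(ω) = \frac{8 i \omega}{- 4 \omega^{2} + 52 i \omega + 169}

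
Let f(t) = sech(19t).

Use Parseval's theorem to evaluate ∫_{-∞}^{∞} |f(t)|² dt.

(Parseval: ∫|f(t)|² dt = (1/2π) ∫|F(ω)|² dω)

∫|f(t)|² dt = \frac{2}{19}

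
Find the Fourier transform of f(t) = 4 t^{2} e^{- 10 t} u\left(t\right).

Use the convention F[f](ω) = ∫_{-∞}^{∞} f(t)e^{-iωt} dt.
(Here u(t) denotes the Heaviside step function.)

F(ω) = \frac{8}{\left(i \omega + 10\right)^{3}}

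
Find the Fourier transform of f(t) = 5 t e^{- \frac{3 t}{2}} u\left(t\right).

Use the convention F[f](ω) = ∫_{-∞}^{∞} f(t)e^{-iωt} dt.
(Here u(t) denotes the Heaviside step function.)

F(ω) = \frac{20}{\left(2 i \omega + 3\right)^{2}}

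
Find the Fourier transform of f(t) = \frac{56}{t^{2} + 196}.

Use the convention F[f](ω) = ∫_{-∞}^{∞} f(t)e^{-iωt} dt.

F(ω) = 4 \pi e^{- 14 \left|{\omega}\right|}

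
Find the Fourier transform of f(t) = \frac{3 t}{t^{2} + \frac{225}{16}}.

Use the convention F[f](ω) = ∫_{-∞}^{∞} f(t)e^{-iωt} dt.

F(ω) = - 3 i \pi e^{- \frac{15 \left|{\omega}\right|}{4}} \operatorname{sign}{\left(\omega \right)}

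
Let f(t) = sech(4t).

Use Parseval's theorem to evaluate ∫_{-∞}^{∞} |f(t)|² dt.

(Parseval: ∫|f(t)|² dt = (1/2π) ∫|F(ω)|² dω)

∫|f(t)|² dt = \frac{1}{2}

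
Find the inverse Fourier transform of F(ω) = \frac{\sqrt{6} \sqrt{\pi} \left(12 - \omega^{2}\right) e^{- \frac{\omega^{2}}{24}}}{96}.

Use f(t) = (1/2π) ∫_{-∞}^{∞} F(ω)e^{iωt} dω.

f(t) = 9 t^{2} e^{- 6 t^{2}}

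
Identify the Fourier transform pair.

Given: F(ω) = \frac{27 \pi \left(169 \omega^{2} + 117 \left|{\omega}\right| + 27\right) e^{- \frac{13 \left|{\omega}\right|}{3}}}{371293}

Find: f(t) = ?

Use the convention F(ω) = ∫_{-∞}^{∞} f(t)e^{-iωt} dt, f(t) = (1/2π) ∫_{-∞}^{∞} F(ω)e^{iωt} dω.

f(t) = \frac{8}{\left(t^{2} + \frac{169}{9}\right)^{3}}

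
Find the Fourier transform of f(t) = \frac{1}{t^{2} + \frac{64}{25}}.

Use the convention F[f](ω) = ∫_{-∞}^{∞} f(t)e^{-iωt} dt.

F(ω) = \frac{5 \pi e^{- \frac{8 \left|{\omega}\right|}{5}}}{8}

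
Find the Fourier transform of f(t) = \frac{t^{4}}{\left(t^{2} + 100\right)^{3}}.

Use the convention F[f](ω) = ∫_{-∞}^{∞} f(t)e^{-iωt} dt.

F(ω) = \frac{\pi \left(100 \omega^{2} - 50 \left|{\omega}\right| + 3\right) e^{- 10 \left|{\omega}\right|}}{80}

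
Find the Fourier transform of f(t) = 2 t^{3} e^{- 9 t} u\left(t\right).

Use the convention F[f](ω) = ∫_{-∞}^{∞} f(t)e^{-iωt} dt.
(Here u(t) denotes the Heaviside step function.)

F(ω) = \frac{12}{\left(i \omega + 9\right)^{4}}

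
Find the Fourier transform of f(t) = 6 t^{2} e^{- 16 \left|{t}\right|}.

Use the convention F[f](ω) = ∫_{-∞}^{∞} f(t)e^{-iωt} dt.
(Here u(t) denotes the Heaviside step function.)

F(ω) = \frac{384 \left(256 - 3 \omega^{2}\right)}{\left(\omega^{2} + 256\right)^{3}}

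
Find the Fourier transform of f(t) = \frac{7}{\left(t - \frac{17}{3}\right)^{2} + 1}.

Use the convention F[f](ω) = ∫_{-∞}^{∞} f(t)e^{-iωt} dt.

F(ω) = 7 \pi e^{- \frac{17 i \omega}{3} - \left|{\omega}\right|}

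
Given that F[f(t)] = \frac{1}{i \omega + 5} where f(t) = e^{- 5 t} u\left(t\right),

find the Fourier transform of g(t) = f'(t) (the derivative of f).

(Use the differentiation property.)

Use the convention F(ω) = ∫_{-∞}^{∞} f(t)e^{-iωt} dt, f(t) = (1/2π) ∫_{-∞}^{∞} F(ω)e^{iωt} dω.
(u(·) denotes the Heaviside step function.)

F[g](ω) = \frac{\omega}{\omega - 5 i}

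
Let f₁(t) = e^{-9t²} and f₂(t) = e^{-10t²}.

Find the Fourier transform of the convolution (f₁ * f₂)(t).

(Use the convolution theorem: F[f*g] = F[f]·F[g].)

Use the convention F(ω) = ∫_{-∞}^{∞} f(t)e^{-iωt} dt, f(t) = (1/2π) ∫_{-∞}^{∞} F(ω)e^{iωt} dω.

F[f₁*f₂](ω) = \frac{\sqrt{10} \pi e^{- \frac{19 \omega^{2}}{360}}}{30}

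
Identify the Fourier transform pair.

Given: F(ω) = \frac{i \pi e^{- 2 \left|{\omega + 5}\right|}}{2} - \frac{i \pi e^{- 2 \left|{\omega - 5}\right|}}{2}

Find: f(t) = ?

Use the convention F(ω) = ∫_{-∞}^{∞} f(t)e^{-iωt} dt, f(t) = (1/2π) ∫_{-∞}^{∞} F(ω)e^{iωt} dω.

f(t) = \frac{2 \sin{\left(5 t \right)}}{t^{2} + 4}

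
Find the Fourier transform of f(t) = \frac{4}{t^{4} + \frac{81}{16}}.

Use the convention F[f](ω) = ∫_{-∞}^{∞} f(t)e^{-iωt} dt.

F(ω) = \frac{32 \pi e^{- \frac{3 \sqrt{2} \left|{\omega}\right|}{4}} \sin{\left(\frac{3 \sqrt{2} \left|{\omega}\right|}{4} + \frac{\pi}{4} \right)}}{27}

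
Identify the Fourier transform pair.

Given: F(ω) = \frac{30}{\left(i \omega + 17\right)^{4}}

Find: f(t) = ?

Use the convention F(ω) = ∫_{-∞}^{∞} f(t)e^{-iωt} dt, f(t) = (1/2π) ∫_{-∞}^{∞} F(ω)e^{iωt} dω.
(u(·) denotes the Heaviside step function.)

f(t) = 5 t^{3} e^{- 17 t} u\left(t\right)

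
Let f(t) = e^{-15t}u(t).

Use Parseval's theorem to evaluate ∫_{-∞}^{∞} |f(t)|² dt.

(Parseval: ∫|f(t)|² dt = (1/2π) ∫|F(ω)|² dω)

∫|f(t)|² dt = \frac{1}{30}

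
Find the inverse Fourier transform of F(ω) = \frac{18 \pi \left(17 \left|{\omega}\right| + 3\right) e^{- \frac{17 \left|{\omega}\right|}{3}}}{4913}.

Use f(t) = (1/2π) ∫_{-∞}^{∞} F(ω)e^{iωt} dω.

f(t) = \frac{4}{\left(t^{2} + \frac{289}{9}\right)^{2}}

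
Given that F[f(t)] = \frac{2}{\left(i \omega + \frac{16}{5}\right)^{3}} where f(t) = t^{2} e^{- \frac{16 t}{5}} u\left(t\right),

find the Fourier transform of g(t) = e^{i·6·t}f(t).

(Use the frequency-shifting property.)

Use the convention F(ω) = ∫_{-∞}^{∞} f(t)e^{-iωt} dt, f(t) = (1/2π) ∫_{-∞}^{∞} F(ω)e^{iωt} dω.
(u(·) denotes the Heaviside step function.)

F[g](ω) = \frac{250}{\left(5 i \left(\omega - 6\right) + 16\right)^{3}}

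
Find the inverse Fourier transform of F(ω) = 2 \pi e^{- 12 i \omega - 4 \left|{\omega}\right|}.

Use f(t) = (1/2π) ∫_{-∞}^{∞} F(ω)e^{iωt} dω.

f(t) = \frac{8}{\left(t - 12\right)^{2} + 16}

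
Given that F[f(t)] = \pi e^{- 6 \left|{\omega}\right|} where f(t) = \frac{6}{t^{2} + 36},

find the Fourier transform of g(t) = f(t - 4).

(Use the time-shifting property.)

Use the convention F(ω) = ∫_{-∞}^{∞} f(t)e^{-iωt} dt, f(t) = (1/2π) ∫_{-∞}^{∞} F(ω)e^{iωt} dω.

F[g](ω) = \pi e^{- 4 i \omega - 6 \left|{\omega}\right|}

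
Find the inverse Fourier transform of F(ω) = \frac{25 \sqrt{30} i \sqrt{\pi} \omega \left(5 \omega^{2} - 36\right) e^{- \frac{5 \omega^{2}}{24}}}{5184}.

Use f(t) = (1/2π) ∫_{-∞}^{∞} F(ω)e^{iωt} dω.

f(t) = 2 t^{3} e^{- \frac{6 t^{2}}{5}}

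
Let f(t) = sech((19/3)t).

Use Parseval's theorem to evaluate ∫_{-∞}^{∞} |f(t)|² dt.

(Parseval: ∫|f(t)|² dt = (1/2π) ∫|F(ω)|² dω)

∫|f(t)|² dt = \frac{6}{19}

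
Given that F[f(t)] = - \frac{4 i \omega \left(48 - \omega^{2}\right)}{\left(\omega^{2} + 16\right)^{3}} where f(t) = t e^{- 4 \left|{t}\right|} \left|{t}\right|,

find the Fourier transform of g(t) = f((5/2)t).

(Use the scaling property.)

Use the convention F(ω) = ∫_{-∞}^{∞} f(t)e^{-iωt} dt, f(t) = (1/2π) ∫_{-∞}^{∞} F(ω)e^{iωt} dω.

F[g](ω) = \frac{25 i \omega \left(\omega^{2} - 300\right)}{\left(\omega^{2} + 100\right)^{3}}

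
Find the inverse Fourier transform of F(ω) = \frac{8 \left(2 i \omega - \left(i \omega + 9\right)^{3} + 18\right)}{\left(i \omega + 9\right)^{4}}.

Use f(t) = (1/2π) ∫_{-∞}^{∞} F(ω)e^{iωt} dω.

f(t) = 8 \left(t^{2} - 1\right) e^{- 9 t} u\left(t\right)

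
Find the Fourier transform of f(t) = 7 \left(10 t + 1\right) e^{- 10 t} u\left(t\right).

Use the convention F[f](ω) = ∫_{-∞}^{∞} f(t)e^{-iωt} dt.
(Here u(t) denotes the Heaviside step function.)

F(ω) = \frac{7 \left(- i \omega - 20\right)}{\omega^{2} - 20 i \omega - 100}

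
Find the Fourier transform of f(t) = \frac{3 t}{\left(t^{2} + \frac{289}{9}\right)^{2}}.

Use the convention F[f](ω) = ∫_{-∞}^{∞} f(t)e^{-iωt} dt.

F(ω) = - \frac{9 i \pi \omega e^{- \frac{17 \left|{\omega}\right|}{3}}}{34}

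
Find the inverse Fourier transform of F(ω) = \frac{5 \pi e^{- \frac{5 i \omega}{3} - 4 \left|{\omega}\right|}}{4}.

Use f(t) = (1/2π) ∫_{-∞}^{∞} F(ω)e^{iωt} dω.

f(t) = \frac{5}{\left(t - \frac{5}{3}\right)^{2} + 16}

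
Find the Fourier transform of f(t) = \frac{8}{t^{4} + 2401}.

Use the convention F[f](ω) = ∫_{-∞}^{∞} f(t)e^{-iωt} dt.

F(ω) = \frac{8 \pi e^{- \frac{7 \sqrt{2} \left|{\omega}\right|}{2}} \sin{\left(\frac{7 \sqrt{2} \left|{\omega}\right|}{2} + \frac{\pi}{4} \right)}}{343}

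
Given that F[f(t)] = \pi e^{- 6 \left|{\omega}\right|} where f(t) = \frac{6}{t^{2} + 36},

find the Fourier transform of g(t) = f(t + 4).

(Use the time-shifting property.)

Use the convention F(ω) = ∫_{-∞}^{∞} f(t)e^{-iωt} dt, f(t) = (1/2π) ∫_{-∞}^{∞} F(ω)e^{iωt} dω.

F[g](ω) = \pi e^{4 i \omega - 6 \left|{\omega}\right|}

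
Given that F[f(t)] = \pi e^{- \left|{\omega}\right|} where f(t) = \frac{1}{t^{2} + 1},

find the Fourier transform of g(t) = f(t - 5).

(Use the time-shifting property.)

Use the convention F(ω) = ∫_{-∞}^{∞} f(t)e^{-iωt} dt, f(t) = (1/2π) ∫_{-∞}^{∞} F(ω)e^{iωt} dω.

F[g](ω) = \pi e^{- 5 i \omega - \left|{\omega}\right|}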